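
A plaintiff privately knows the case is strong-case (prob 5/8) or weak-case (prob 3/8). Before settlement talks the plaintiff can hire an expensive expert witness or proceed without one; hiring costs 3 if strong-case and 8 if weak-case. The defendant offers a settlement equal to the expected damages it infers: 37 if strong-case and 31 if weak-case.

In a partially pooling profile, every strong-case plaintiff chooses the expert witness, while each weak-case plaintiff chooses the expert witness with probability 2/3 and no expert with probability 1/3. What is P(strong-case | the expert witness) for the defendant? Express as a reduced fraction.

5/7

P(the expert witness) = (5/8)·1 + (3/8)·(2/3) = 7/8.
By Bayes' rule, P(strong-case | the expert witness) = (5/8) / (7/8) = 5/7.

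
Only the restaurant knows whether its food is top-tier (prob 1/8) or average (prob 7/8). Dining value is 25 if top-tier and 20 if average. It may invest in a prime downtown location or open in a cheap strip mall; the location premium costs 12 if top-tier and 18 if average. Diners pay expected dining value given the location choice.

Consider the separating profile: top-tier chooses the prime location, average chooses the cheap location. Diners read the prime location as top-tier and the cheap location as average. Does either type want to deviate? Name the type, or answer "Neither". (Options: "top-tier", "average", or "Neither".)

top-tier

The prime location pays 25; the cheap location pays 20.
top-tier: assigned the prime location, nets 25 − 12 = 13; deviating to the cheap location nets 20.
average: assigned the cheap location, nets 20; deviating to the prime location nets 25 − 18 = 7.
The top-tier type gains 7 by deviating.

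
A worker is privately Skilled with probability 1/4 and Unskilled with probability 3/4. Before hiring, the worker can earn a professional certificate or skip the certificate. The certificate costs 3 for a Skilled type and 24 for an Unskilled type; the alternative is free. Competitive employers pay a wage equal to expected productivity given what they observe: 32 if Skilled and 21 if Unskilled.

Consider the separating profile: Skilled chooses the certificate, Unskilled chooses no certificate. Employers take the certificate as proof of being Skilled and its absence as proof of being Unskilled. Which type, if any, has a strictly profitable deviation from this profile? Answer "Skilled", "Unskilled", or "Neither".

Neither

The certificate pays 32; no certificate pays 21.
Skilled: assigned the certificate, nets 32 − 3 = 29; deviating to no certificate nets 21.
Unskilled: assigned no certificate, nets 21; deviating to the certificate nets 32 − 24 = 8.
Both types strictly prefer their assigned action; no profitable deviation.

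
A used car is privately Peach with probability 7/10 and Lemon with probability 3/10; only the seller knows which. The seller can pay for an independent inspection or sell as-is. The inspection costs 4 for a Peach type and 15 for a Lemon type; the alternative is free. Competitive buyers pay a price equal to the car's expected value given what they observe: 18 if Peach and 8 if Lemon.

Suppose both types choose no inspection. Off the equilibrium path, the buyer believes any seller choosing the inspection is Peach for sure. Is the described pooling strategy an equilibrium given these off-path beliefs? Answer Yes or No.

On path, the buyer holds the prior and pays 7/10·18 + 3/10·8 = 15. Off path (the inspection), believing Peach, it pays 18.
Peach: no inspection nets 15; the inspection nets 18 − 4 = 14. Peach stays.
Lemon: no inspection nets 15; the inspection nets 18 − 15 = 3. Lemon stays.
No type deviates, so pooling is sustained.

Yes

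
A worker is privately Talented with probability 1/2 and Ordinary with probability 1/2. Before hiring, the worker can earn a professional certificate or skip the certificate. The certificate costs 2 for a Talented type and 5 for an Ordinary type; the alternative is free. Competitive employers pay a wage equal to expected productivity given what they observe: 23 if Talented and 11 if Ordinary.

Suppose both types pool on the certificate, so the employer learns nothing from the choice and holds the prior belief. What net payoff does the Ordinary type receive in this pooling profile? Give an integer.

Pooled wage = 1/2·23 + 1/2·11 = 17.
Ordinary pays cost 5 for the certificate, so net payoff = 17 − 5 = 12.

12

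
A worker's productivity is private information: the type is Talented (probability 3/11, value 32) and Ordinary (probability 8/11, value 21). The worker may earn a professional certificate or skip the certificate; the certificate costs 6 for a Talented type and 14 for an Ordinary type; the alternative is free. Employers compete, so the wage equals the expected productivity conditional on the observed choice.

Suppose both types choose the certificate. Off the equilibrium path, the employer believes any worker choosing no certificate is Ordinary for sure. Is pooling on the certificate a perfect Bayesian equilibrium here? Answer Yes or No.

On path, the employer holds the prior and pays 3/11·32 + 8/11·21 = 24. Off path (no certificate), believing Ordinary, it pays 21.
Talented: the certificate nets 24 − 6 = 18; no certificate nets 21. Talented would deviate.
Ordinary: the certificate nets 24 − 14 = 10; no certificate nets 21. Ordinary would deviate.
A type deviates, so pooling fails.

No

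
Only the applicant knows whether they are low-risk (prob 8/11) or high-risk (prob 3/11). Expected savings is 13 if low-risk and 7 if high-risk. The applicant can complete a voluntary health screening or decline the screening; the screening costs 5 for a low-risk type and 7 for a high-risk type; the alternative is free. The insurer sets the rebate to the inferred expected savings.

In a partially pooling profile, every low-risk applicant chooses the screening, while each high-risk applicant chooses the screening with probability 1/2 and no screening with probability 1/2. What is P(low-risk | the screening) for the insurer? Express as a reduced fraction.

P(the screening) = (8/11)·1 + (3/11)·(1/2) = 19/22.
By Bayes' rule, P(low-risk | the screening) = (8/11) / (19/22) = 16/19.

16/19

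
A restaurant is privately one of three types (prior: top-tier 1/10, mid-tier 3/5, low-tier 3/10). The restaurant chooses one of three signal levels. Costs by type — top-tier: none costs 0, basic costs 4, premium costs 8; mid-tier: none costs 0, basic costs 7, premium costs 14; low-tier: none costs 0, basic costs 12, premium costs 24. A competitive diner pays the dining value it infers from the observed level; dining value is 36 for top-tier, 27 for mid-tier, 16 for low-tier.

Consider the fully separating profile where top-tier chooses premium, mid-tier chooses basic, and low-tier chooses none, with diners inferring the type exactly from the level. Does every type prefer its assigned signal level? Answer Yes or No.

Separating price premiums: premium → 36, basic → 27, none → 16.
top-tier (assigned premium): none: 16 − 0 = 16; basic: 27 − 4 = 23; premium: 36 − 8 = 28. top-tier stays.
mid-tier (assigned basic): none: 16 − 0 = 16; basic: 27 − 7 = 20; premium: 36 − 14 = 22. mid-tier prefers premium.
low-tier (assigned none): none: 16 − 0 = 16; basic: 27 − 12 = 15; premium: 36 − 24 = 12. low-tier stays.
At least one type deviates; the separating profile fails.

No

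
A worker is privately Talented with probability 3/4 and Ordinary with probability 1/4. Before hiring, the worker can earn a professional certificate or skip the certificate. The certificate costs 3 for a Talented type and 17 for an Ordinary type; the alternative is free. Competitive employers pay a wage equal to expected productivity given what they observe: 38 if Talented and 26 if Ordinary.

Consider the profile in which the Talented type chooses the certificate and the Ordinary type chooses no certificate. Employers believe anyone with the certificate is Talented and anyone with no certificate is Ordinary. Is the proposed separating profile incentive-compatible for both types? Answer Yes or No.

Yes

Under these beliefs, the certificate earns wage 38 and no certificate earns wage 26.
Talented: the certificate nets 38 − 3 = 35; no certificate nets 26. Talented prefers the certificate.
Ordinary: the certificate nets 38 − 17 = 21; no certificate nets 26. Ordinary prefers no certificate.
Neither type deviates, so the separating profile is an equilibrium.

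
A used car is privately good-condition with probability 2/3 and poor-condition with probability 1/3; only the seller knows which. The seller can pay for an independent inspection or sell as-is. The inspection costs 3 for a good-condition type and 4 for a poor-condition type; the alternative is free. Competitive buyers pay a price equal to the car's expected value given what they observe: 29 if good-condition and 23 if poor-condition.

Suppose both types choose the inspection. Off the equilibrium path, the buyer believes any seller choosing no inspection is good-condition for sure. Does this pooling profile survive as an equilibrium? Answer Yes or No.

On path, the buyer holds the prior and pays 2/3·29 + 1/3·23 = 27. Off path (no inspection), believing good-condition, it pays 29.
good-condition: the inspection nets 27 − 3 = 24; no inspection nets 29. good-condition would deviate.
poor-condition: the inspection nets 27 − 4 = 23; no inspection nets 29. poor-condition would deviate.
A type deviates, so pooling fails.

No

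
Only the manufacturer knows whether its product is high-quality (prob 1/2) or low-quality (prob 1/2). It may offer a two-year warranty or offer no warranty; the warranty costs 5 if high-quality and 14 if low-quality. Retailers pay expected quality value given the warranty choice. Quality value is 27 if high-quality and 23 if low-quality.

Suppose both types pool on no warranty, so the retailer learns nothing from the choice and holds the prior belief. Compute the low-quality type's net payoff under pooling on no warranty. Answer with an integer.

Pooled price = 1/2·27 + 1/2·23 = 25.
low-quality pays no cost for no warranty, so net payoff = 25.

25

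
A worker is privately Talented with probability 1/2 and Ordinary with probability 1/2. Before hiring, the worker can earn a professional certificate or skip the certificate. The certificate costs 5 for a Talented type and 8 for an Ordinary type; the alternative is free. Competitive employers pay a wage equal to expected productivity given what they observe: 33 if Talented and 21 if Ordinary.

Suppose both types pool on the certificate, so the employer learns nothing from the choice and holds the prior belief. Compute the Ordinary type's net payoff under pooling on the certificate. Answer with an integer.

Pooled wage = 1/2·33 + 1/2·21 = 27.
Ordinary pays cost 8 for the certificate, so net payoff = 27 − 8 = 19.

19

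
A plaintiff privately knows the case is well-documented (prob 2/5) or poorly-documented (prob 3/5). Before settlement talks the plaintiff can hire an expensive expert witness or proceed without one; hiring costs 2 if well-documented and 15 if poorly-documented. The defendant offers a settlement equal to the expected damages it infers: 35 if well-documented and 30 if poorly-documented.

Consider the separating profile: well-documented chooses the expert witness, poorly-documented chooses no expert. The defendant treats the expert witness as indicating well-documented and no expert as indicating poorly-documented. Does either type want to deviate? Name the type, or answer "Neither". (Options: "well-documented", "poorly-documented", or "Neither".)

The expert witness pays 35; no expert pays 30.
well-documented: assigned the expert witness, nets 35 − 2 = 33; deviating to no expert nets 30.
poorly-documented: assigned no expert, nets 30; deviating to the expert witness nets 35 − 15 = 20.
Both types strictly prefer their assigned action; no profitable deviation.

Neither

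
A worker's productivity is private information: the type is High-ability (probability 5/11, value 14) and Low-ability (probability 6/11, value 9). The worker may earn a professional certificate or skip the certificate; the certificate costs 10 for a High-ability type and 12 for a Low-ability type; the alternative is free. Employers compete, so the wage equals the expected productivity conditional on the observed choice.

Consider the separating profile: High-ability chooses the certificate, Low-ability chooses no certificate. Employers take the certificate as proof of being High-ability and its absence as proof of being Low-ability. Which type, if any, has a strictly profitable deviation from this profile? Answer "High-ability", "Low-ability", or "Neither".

High-ability

The certificate pays 14; no certificate pays 9.
High-ability: assigned the certificate, nets 14 − 10 = 4; deviating to no certificate nets 9.
Low-ability: assigned no certificate, nets 9; deviating to the certificate nets 14 − 12 = 2.
The High-ability type gains 5 by deviating.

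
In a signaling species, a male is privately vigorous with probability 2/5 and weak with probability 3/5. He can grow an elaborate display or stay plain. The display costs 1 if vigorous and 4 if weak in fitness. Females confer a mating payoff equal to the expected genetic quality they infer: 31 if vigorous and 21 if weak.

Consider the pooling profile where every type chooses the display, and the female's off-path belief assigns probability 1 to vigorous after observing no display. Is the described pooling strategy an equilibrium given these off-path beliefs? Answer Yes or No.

On path, the female holds the prior and pays 2/5·31 + 3/5·21 = 25. Off path (no display), believing vigorous, it pays 31.
vigorous: the display nets 25 − 1 = 24; no display nets 31. vigorous would deviate.
weak: the display nets 25 − 4 = 21; no display nets 31. weak would deviate.
A type deviates, so pooling fails.

No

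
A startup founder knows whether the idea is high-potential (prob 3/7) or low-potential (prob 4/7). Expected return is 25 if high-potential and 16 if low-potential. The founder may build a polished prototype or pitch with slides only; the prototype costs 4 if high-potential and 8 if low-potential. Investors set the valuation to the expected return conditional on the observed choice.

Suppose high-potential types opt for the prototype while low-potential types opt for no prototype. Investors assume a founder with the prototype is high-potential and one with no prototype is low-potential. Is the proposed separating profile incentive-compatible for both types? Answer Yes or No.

Under these beliefs, the prototype earns valuation 25 and no prototype earns valuation 16.
high-potential: the prototype nets 25 − 4 = 21; no prototype nets 16. high-potential prefers the prototype.
low-potential: the prototype nets 25 − 8 = 17; no prototype nets 16. low-potential would deviate to the prototype.
low-potential has a profitable deviation, so the profile is not an equilibrium.

No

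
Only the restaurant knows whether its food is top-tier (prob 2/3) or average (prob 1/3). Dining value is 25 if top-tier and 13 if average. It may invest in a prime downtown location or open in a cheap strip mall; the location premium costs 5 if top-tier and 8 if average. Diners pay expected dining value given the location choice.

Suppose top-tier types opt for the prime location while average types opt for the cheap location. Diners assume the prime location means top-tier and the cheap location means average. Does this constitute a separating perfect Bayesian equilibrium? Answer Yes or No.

Under these beliefs, the prime location earns price premium 25 and the cheap location earns price premium 13.
top-tier: the prime location nets 25 − 5 = 20; the cheap location nets 13. top-tier prefers the prime location.
average: the prime location nets 25 − 8 = 17; the cheap location nets 13. average would deviate to the prime location.
average has a profitable deviation, so the profile is not an equilibrium.

No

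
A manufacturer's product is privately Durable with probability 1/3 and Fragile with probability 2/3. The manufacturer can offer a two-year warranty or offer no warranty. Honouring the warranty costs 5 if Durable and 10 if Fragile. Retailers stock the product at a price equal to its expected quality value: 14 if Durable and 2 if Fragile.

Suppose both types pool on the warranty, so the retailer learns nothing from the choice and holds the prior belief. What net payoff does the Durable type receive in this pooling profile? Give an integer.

1

Pooled price = 1/3·14 + 2/3·2 = 6.
Durable pays cost 5 for the warranty, so net payoff = 6 − 5 = 1.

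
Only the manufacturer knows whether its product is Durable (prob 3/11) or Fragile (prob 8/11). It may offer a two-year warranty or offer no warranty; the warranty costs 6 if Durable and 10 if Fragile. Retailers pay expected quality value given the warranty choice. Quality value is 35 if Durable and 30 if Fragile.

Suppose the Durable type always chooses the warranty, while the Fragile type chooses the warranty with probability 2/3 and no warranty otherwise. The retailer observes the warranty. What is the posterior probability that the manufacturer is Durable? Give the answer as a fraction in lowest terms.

9/25

P(the warranty) = (3/11)·1 + (8/11)·(2/3) = 25/33.
By Bayes' rule, P(Durable | the warranty) = (3/11) / (25/33) = 9/25.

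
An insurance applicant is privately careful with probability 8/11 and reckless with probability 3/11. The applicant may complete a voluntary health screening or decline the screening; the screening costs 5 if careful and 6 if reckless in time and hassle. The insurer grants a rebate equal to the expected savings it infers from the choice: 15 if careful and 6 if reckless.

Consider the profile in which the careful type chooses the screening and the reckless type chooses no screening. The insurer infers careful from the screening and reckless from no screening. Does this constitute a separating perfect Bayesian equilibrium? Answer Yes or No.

Under these beliefs, the screening earns rebate 15 and no screening earns rebate 6.
careful: the screening nets 15 − 5 = 10; no screening nets 6. careful prefers the screening.
reckless: the screening nets 15 − 6 = 9; no screening nets 6. reckless would deviate to the screening.
reckless has a profitable deviation, so the profile is not an equilibrium.

No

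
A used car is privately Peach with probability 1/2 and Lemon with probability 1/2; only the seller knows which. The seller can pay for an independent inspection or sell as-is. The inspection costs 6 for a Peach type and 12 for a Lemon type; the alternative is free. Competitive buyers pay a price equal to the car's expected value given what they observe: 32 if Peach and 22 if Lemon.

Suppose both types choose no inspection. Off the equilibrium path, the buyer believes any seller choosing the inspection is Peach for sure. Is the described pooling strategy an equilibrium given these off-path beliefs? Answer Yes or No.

Yes

On path, the buyer holds the prior and pays 1/2·32 + 1/2·22 = 27. Off path (the inspection), believing Peach, it pays 32.
Peach: no inspection nets 27; the inspection nets 32 − 6 = 26. Peach stays.
Lemon: no inspection nets 27; the inspection nets 32 − 12 = 20. Lemon stays.
No type deviates, so pooling is sustained.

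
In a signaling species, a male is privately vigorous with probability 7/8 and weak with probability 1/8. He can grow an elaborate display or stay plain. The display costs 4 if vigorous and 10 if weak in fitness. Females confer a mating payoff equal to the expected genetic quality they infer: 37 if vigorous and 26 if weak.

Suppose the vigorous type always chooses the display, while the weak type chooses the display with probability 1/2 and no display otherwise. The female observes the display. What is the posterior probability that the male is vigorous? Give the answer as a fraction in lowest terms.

P(the display) = (7/8)·1 + (1/8)·(1/2) = 15/16.
By Bayes' rule, P(vigorous | the display) = (7/8) / (15/16) = 14/15.

14/15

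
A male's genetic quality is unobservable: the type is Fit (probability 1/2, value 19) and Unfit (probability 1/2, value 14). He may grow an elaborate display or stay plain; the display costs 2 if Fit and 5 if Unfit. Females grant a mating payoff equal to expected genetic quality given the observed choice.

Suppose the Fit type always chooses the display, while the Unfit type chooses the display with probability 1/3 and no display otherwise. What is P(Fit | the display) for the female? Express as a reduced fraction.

P(the display) = (1/2)·1 + (1/2)·(1/3) = 2/3.
By Bayes' rule, P(Fit | the display) = (1/2) / (2/3) = 3/4.

3/4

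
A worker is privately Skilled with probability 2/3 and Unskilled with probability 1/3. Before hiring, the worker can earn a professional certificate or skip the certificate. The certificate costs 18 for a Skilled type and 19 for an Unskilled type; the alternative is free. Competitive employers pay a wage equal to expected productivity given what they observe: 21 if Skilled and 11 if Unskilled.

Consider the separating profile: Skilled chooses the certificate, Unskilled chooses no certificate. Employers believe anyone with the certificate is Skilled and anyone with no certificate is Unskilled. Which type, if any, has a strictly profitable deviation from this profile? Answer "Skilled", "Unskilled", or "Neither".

Skilled

The certificate pays 21; no certificate pays 11.
Skilled: assigned the certificate, nets 21 − 18 = 3; deviating to no certificate nets 11.
Unskilled: assigned no certificate, nets 11; deviating to the certificate nets 21 − 19 = 2.
The Skilled type gains 8 by deviating.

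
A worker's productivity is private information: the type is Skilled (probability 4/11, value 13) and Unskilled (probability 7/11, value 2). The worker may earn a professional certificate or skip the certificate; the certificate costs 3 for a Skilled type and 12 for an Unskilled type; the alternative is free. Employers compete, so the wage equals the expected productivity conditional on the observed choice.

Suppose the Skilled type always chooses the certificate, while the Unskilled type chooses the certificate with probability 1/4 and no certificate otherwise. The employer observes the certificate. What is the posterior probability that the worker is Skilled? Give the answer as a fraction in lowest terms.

16/23

P(the certificate) = (4/11)·1 + (7/11)·(1/4) = 23/44.
By Bayes' rule, P(Skilled | the certificate) = (4/11) / (23/44) = 16/23.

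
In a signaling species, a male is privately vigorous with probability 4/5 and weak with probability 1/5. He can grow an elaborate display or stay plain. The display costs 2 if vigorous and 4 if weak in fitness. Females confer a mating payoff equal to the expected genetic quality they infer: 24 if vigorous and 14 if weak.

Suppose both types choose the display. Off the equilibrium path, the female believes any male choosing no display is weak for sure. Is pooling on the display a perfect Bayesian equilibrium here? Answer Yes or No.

On path, the female holds the prior and pays 4/5·24 + 1/5·14 = 22. Off path (no display), believing weak, it pays 14.
vigorous: the display nets 22 − 2 = 20; no display nets 14. vigorous stays.
weak: the display nets 22 − 4 = 18; no display nets 14. weak stays.
No type deviates, so pooling is sustained.

Yes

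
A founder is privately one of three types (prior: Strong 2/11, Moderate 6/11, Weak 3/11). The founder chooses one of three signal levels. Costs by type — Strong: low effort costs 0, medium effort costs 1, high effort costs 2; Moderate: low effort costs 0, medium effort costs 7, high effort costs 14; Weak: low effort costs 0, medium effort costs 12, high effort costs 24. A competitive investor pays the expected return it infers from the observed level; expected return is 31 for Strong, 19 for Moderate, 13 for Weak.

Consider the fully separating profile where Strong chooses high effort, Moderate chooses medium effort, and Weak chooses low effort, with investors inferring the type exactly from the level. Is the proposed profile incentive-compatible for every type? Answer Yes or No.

Separating valuations: high effort → 31, medium effort → 19, low effort → 13.
Strong (assigned high effort): low effort: 13 − 0 = 13; medium effort: 19 − 1 = 18; high effort: 31 − 2 = 29. Strong stays.
Moderate (assigned medium effort): low effort: 13 − 0 = 13; medium effort: 19 − 7 = 12; high effort: 31 − 14 = 17. Moderate prefers high effort.
Weak (assigned low effort): low effort: 13 − 0 = 13; medium effort: 19 − 12 = 7; high effort: 31 − 24 = 7. Weak stays.
At least one type deviates; the separating profile fails.

No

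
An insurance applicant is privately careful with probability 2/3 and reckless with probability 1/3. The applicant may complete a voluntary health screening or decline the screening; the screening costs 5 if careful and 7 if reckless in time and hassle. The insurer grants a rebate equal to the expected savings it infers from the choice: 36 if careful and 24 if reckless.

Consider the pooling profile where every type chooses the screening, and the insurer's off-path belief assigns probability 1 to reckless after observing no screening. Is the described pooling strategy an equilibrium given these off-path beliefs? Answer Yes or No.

On path, the insurer holds the prior and pays 2/3·36 + 1/3·24 = 32. Off path (no screening), believing reckless, it pays 24.
careful: the screening nets 32 − 5 = 27; no screening nets 24. careful stays.
reckless: the screening nets 32 − 7 = 25; no screening nets 24. reckless stays.
No type deviates, so pooling is sustained.

Yes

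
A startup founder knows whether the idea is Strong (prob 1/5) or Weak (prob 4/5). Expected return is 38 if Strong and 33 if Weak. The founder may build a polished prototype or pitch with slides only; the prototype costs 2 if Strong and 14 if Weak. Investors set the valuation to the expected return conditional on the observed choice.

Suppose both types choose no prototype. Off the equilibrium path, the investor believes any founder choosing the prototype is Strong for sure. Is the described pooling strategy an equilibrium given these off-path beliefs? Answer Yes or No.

No

On path, the investor holds the prior and pays 1/5·38 + 4/5·33 = 34. Off path (the prototype), believing Strong, it pays 38.
Strong: no prototype nets 34; the prototype nets 38 − 2 = 36. Strong would deviate.
Weak: no prototype nets 34; the prototype nets 38 − 14 = 24. Weak stays.
A type deviates, so pooling fails.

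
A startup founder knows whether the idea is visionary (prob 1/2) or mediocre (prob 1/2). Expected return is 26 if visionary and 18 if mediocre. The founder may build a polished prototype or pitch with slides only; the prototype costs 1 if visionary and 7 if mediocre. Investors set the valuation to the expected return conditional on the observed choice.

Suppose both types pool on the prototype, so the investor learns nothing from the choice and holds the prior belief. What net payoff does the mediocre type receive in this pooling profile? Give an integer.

Pooled valuation = 1/2·26 + 1/2·18 = 22.
mediocre pays cost 7 for the prototype, so net payoff = 22 − 7 = 15.

15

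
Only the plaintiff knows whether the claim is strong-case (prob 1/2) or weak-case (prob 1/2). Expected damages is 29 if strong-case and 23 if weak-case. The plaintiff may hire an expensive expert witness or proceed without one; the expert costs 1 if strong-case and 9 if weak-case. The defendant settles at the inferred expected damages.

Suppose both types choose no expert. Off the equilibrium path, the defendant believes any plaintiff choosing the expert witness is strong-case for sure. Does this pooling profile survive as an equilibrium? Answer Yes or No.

No

On path, the defendant holds the prior and pays 1/2·29 + 1/2·23 = 26. Off path (the expert witness), believing strong-case, it pays 29.
strong-case: no expert nets 26; the expert witness nets 29 − 1 = 28. strong-case would deviate.
weak-case: no expert nets 26; the expert witness nets 29 − 9 = 20. weak-case stays.
A type deviates, so pooling fails.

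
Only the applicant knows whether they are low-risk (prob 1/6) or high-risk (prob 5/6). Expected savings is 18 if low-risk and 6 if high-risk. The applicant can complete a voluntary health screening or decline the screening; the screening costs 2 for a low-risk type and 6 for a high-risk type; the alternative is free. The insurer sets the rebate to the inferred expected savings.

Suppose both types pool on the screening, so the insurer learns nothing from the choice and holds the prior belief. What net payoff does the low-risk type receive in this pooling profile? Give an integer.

6

Pooled rebate = 1/6·18 + 5/6·6 = 8.
low-risk pays cost 2 for the screening, so net payoff = 8 − 2 = 6.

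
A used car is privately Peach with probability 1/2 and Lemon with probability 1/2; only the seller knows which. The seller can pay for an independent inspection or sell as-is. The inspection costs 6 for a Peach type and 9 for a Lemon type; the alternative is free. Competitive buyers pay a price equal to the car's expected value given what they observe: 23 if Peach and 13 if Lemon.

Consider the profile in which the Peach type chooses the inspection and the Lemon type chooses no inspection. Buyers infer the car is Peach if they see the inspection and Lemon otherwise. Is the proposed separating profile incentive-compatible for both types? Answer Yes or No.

Under these beliefs, the inspection earns price 23 and no inspection earns price 13.
Peach: the inspection nets 23 − 6 = 17; no inspection nets 13. Peach prefers the inspection.
Lemon: the inspection nets 23 − 9 = 14; no inspection nets 13. Lemon would deviate to the inspection.
Lemon has a profitable deviation, so the profile is not an equilibrium.

No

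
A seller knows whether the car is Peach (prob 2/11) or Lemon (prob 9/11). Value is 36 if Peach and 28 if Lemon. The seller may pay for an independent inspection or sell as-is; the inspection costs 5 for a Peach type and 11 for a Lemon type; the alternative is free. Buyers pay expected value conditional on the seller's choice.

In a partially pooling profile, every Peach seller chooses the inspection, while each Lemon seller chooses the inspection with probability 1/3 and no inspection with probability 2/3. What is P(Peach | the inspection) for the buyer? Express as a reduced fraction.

P(the inspection) = (2/11)·1 + (9/11)·(1/3) = 5/11.
By Bayes' rule, P(Peach | the inspection) = (2/11) / (5/11) = 2/5.

2/5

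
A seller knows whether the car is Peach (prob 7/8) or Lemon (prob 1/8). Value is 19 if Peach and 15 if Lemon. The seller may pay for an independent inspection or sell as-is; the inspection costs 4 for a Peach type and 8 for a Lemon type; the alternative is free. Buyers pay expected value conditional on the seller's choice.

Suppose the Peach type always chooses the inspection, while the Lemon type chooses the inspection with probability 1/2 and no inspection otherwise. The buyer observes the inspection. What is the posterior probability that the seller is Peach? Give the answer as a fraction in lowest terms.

14/15

P(the inspection) = (7/8)·1 + (1/8)·(1/2) = 15/16.
By Bayes' rule, P(Peach | the inspection) = (7/8) / (15/16) = 14/15.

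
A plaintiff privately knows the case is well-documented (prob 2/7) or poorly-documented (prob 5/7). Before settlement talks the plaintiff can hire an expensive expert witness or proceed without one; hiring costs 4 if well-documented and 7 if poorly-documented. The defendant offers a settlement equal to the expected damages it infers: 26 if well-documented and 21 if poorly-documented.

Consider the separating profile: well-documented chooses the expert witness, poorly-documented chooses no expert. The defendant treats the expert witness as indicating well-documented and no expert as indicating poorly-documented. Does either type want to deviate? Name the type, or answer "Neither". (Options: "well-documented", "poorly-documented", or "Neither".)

The expert witness pays 26; no expert pays 21.
well-documented: assigned the expert witness, nets 26 − 4 = 22; deviating to no expert nets 21.
poorly-documented: assigned no expert, nets 21; deviating to the expert witness nets 26 − 7 = 19.
Both types strictly prefer their assigned action; no profitable deviation.

Neither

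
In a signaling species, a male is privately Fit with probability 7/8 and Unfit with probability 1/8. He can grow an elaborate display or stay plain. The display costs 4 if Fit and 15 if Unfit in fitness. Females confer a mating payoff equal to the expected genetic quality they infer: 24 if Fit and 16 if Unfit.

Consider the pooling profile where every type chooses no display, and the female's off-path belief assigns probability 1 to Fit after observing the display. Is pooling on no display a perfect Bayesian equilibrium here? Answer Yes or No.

Yes

On path, the female holds the prior and pays 7/8·24 + 1/8·16 = 23. Off path (the display), believing Fit, it pays 24.
Fit: no display nets 23; the display nets 24 − 4 = 20. Fit stays.
Unfit: no display nets 23; the display nets 24 − 15 = 9. Unfit stays.
No type deviates, so pooling is sustained.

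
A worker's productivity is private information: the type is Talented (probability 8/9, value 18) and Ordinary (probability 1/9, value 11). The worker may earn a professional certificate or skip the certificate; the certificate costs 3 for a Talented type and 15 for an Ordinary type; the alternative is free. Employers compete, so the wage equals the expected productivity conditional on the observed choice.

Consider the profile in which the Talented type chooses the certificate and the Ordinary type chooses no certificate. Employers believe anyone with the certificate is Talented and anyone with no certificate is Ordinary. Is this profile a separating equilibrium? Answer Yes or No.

Under these beliefs, the certificate earns wage 18 and no certificate earns wage 11.
Talented: the certificate nets 18 − 3 = 15; no certificate nets 11. Talented prefers the certificate.
Ordinary: the certificate nets 18 − 15 = 3; no certificate nets 11. Ordinary prefers no certificate.
Neither type deviates, so the separating profile is an equilibrium.

Yes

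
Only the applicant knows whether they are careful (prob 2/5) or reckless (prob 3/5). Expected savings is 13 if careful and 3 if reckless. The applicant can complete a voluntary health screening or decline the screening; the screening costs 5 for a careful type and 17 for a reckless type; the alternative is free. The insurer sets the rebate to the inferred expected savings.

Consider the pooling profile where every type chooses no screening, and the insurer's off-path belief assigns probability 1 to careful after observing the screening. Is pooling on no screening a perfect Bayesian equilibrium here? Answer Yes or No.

On path, the insurer holds the prior and pays 2/5·13 + 3/5·3 = 7. Off path (the screening), believing careful, it pays 13.
careful: no screening nets 7; the screening nets 13 − 5 = 8. careful would deviate.
reckless: no screening nets 7; the screening nets 13 − 17 = -4. reckless stays.
A type deviates, so pooling fails.

No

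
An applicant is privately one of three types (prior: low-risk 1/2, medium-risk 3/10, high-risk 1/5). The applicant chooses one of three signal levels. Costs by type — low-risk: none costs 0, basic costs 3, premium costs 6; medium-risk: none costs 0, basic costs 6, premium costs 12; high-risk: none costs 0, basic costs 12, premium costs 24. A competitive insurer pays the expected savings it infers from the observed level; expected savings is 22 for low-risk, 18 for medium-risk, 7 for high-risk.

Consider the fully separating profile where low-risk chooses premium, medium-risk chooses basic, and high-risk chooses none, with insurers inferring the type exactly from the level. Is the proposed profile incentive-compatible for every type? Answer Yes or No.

Yes

Separating rebates: premium → 22, basic → 18, none → 7.
low-risk (assigned premium): none: 7 − 0 = 7; basic: 18 − 3 = 15; premium: 22 − 6 = 16. low-risk stays.
medium-risk (assigned basic): none: 7 − 0 = 7; basic: 18 − 6 = 12; premium: 22 − 12 = 10. medium-risk stays.
high-risk (assigned none): none: 7 − 0 = 7; basic: 18 − 12 = 6; premium: 22 − 24 = -2. high-risk stays.
Every type prefers its assigned level; separation holds.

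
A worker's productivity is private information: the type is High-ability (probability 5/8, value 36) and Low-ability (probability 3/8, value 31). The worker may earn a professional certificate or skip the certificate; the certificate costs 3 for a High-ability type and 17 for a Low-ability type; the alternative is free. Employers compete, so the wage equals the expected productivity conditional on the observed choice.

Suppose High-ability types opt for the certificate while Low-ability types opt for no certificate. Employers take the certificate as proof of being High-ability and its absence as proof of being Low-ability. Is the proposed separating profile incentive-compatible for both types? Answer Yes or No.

Yes

Under these beliefs, the certificate earns wage 36 and no certificate earns wage 31.
High-ability: the certificate nets 36 − 3 = 33; no certificate nets 31. High-ability prefers the certificate.
Low-ability: the certificate nets 36 − 17 = 19; no certificate nets 31. Low-ability prefers no certificate.
Neither type deviates, so the separating profile is an equilibrium.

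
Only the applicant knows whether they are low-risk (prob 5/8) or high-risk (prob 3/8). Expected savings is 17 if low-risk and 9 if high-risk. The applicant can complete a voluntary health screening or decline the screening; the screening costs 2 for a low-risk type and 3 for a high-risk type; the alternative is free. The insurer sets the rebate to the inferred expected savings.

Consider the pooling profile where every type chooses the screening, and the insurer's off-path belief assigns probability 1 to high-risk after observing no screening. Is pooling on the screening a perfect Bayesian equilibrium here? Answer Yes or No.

Yes

On path, the insurer holds the prior and pays 5/8·17 + 3/8·9 = 14. Off path (no screening), believing high-risk, it pays 9.
low-risk: the screening nets 14 − 2 = 12; no screening nets 9. low-risk stays.
high-risk: the screening nets 14 − 3 = 11; no screening nets 9. high-risk stays.
No type deviates, so pooling is sustained.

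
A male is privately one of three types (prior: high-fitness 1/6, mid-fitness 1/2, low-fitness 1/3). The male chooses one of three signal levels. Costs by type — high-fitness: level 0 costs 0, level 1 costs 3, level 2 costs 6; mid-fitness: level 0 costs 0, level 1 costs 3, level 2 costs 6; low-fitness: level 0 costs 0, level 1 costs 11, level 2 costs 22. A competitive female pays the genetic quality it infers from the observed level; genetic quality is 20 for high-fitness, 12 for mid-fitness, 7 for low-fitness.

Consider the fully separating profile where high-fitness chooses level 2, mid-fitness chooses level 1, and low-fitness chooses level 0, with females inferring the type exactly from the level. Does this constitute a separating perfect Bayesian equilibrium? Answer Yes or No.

Separating mating payoffs: level 2 → 20, level 1 → 12, level 0 → 7.
high-fitness (assigned level 2): level 0: 7 − 0 = 7; level 1: 12 − 3 = 9; level 2: 20 − 6 = 14. high-fitness stays.
mid-fitness (assigned level 1): level 0: 7 − 0 = 7; level 1: 12 − 3 = 9; level 2: 20 − 6 = 14. mid-fitness prefers level 2.
low-fitness (assigned level 0): level 0: 7 − 0 = 7; level 1: 12 − 11 = 1; level 2: 20 − 22 = -2. low-fitness stays.
At least one type deviates; the separating profile fails.

No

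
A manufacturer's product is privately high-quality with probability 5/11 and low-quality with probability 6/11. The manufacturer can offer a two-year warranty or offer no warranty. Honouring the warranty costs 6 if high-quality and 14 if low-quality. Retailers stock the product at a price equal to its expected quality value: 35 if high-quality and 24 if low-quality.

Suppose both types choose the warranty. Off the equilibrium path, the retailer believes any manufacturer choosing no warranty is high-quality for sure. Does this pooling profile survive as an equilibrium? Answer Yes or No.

No

On path, the retailer holds the prior and pays 5/11·35 + 6/11·24 = 29. Off path (no warranty), believing high-quality, it pays 35.
high-quality: the warranty nets 29 − 6 = 23; no warranty nets 35. high-quality would deviate.
low-quality: the warranty nets 29 − 14 = 15; no warranty nets 35. low-quality would deviate.
A type deviates, so pooling fails.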